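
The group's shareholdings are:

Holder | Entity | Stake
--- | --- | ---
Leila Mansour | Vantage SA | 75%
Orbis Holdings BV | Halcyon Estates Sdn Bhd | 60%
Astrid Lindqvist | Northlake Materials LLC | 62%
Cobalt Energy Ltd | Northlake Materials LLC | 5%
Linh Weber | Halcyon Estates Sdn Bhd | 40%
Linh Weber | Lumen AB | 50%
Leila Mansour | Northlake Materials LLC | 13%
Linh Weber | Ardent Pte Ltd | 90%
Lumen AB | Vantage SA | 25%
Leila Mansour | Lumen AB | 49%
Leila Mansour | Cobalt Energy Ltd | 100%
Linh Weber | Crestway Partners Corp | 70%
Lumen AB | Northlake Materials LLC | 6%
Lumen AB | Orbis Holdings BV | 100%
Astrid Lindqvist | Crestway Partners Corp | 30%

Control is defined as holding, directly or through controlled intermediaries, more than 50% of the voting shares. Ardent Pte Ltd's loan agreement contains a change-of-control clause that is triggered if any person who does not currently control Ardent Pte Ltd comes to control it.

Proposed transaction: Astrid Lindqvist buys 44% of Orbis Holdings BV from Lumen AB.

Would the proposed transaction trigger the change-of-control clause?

The purchase adds only to Astrid's holdings (Lumen's stake shrinks), so Astrid is the only person who could newly come to control Ardent.
Astrid holds 62% of Northlake, so Astrid controls Northlake.
Neither Astrid nor any entity Astrid controls holds any voting interest in Ardent.
So before the transaction, Astrid does not control Ardent.
After the purchase, Astrid holds 44% of Orbis directly, and Lumen's stake falls to 56%.
Astrid's side now holds 44% of Orbis, not > 50%, so Astrid still does not control Orbis.
After the transaction, neither Astrid nor any entity Astrid controls holds a voting interest in Ardent, so Astrid still does not control it.
No new person acquires control, so the clause is not triggered.

No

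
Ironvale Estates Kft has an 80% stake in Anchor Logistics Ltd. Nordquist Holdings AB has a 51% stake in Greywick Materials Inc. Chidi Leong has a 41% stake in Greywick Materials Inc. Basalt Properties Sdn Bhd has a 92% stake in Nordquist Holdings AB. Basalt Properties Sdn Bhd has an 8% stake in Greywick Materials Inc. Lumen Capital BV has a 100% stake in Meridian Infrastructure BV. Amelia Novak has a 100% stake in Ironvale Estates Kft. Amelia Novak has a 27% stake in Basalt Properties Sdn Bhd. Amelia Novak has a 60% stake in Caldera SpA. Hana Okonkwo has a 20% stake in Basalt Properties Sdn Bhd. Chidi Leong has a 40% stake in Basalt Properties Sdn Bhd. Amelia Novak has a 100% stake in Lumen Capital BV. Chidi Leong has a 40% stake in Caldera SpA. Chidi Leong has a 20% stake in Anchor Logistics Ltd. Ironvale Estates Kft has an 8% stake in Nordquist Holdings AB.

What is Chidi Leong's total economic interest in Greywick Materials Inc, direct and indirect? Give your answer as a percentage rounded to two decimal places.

62.97%

Chidi reaches Greywick along 3 paths.
Via Basalt → Nordquist: 40% × 92% × 51% = 18.768%.
Direct stake: 41% = 41%.
Via Basalt: 40% × 8% = 3.2%.
Total: 18.768% + 41% + 3.2% = 62.968%.
Rounded: 62.97%.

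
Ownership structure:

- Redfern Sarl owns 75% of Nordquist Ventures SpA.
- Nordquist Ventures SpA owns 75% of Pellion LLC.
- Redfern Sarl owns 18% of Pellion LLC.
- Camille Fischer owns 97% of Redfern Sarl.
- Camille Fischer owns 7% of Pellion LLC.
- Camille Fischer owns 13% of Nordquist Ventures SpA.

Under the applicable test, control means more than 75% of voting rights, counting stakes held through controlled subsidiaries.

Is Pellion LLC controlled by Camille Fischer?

Camille holds 97% of Redfern, so Camille controls Redfern.
Camille and Redfern together hold 13% + 75% = 88% of Nordquist, so Camille controls Nordquist.
Nordquist and Redfern and Camille together hold 75% + 18% + 7% = 100% of Pellion, so Camille controls Pellion.

Yes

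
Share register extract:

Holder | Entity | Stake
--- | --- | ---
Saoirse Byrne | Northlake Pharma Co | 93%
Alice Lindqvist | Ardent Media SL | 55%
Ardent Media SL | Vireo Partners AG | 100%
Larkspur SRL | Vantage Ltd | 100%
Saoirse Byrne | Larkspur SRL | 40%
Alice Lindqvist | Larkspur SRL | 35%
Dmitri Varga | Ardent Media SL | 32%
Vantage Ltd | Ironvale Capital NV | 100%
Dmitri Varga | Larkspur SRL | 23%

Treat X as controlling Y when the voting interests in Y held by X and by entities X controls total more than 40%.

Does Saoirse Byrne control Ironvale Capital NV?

No

Saoirse holds 93% of Northlake, so Saoirse controls Northlake.
Neither Saoirse nor any entity Saoirse controls holds any voting interest in Ironvale.
So Saoirse does not control Ironvale.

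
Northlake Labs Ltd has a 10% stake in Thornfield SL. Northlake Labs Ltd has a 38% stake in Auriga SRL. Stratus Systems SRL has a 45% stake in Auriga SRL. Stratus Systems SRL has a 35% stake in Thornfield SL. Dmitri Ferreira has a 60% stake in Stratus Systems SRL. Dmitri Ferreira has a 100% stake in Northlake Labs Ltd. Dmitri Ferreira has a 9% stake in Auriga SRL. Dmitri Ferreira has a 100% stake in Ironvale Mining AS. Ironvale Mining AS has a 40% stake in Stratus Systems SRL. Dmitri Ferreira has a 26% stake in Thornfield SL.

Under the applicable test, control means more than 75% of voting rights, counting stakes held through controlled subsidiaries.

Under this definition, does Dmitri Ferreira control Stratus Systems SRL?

Dmitri holds 100% of Ironvale, so Dmitri controls Ironvale.
Dmitri and Ironvale together hold 60% + 40% = 100% of Stratus, so Dmitri controls Stratus.

Yes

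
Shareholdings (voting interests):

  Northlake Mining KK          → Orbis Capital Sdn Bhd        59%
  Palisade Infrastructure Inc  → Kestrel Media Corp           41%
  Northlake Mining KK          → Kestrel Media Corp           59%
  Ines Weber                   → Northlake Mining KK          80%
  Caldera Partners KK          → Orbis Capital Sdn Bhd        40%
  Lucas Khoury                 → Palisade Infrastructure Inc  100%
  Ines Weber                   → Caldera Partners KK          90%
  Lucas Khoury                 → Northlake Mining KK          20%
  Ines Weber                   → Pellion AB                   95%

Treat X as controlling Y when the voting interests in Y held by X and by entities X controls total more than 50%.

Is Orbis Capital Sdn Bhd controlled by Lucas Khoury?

No

Lucas holds 100% of Palisade, so Lucas controls Palisade.
Neither Lucas nor any entity Lucas controls holds any voting interest in Orbis.
So Lucas does not control Orbis.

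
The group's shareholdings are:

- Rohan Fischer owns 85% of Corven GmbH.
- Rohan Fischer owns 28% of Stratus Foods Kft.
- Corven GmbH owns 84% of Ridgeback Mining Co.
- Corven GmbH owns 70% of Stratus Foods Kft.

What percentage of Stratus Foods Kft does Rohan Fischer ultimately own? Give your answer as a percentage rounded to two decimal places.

87.50%

Rohan reaches Stratus along 2 paths.
Via Corven: 85% × 70% = 59.5%.
Direct stake: 28% = 28%.
Total: 59.5% + 28% = 87.5%.
Rounded: 87.50%.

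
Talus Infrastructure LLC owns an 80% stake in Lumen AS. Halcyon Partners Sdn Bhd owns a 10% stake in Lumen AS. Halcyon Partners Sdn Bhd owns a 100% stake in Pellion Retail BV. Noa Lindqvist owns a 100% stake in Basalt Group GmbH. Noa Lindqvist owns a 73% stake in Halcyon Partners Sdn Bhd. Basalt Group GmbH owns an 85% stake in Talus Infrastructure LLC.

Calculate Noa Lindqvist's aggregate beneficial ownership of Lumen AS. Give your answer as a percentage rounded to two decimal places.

Noa reaches Lumen along 2 paths.
Via Basalt → Talus: 100% × 85% × 80% = 68%.
Via Halcyon: 73% × 10% = 7.3%.
Total: 68% + 7.3% = 75.3%.
Rounded: 75.30%.

75.30%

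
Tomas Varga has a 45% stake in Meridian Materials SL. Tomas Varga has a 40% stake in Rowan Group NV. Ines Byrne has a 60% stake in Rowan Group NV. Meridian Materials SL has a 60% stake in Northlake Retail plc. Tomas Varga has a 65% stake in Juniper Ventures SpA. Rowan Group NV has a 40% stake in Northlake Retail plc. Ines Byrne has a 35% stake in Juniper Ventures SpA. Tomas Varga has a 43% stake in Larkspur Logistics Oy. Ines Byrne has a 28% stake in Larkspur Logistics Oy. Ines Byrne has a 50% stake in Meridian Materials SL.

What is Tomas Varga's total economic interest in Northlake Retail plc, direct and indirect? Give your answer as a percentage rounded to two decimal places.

43.00%

Tomas reaches Northlake along 2 paths.
Via Rowan: 40% × 40% = 16%.
Via Meridian: 45% × 60% = 27%.
Total: 16% + 27% = 43%.
Rounded: 43.00%.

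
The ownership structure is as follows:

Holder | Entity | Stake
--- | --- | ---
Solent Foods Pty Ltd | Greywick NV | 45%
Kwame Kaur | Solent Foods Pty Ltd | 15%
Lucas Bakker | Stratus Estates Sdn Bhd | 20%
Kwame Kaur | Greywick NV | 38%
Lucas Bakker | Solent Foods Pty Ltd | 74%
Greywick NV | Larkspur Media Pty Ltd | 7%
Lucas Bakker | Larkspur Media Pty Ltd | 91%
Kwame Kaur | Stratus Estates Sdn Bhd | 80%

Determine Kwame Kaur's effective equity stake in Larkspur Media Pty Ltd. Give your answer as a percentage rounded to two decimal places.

3.13%

Kwame reaches Larkspur along 2 paths.
Via Greywick: 38% × 7% = 2.66%.
Via Solent → Greywick: 15% × 45% × 7% = 0.4725%.
Total: 2.66% + 0.4725% = 3.1325%.
Rounded: 3.13%.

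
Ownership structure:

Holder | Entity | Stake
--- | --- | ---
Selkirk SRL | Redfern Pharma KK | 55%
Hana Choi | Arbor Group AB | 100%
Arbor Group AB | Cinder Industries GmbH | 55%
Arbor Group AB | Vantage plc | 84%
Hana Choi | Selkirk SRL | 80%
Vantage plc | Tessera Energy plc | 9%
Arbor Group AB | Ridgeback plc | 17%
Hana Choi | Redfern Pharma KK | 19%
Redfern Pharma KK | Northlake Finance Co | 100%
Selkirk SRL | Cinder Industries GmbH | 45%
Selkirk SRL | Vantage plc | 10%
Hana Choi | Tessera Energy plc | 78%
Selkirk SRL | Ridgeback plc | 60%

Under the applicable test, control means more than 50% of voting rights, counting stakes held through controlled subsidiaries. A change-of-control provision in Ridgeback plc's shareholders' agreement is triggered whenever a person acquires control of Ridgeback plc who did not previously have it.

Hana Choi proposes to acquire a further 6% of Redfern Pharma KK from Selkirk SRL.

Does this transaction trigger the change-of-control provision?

No

The purchase adds only to Hana's holdings (Selkirk's stake shrinks), so Hana is the only person who could newly come to control Ridgeback.
Hana holds 100% of Arbor, so Hana controls Arbor.
Hana holds 80% of Selkirk, so Hana controls Selkirk.
Selkirk and Arbor together hold 60% + 17% = 77% of Ridgeback, so Hana controls Ridgeback.
So Hana already controls Ridgeback before the transaction.
After the purchase, Hana's direct stake in Redfern rises to 19% + 6% = 25%, and Selkirk's stake falls to 49%.
Hana controlled Ridgeback already, so this is not a new person acquiring control; every other person's position is unchanged or reduced.
No new person acquires control, so the clause is not triggered.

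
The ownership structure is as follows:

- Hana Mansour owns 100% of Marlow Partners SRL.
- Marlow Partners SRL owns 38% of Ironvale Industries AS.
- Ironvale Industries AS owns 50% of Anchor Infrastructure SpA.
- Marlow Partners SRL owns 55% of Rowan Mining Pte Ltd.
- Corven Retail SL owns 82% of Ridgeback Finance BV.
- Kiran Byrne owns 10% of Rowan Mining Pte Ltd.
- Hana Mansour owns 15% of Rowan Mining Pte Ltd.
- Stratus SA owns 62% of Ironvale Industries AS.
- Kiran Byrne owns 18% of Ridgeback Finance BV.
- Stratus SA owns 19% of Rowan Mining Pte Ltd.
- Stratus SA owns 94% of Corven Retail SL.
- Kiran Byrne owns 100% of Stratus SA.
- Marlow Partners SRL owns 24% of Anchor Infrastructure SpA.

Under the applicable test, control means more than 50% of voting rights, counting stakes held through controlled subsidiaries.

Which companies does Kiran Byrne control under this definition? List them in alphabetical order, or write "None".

Kiran holds 100% of Stratus, so Kiran controls Stratus.
Stratus holds 94% of Corven, so Kiran controls Corven.
Stratus holds 62% of Ironvale, so Kiran controls Ironvale.
Kiran and Corven together hold 18% + 82% = 100% of Ridgeback, so Kiran controls Ridgeback.
No other company's threshold is met.

Corven Retail SL, Ironvale Industries AS, Ridgeback Finance BV, Stratus SA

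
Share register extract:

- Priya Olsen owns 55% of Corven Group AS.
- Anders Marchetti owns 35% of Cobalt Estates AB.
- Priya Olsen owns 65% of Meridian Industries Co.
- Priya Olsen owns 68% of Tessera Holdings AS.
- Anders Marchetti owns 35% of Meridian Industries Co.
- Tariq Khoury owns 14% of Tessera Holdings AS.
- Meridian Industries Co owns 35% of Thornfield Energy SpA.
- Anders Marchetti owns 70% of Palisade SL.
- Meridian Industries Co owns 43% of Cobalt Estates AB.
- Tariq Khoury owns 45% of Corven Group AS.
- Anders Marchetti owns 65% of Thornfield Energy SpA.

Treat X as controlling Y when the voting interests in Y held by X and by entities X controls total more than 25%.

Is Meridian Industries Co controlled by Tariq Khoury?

No

Tariq holds 45% of Corven, so Tariq controls Corven.
Neither Tariq nor any entity Tariq controls holds any voting interest in Meridian.
So Tariq does not control Meridian.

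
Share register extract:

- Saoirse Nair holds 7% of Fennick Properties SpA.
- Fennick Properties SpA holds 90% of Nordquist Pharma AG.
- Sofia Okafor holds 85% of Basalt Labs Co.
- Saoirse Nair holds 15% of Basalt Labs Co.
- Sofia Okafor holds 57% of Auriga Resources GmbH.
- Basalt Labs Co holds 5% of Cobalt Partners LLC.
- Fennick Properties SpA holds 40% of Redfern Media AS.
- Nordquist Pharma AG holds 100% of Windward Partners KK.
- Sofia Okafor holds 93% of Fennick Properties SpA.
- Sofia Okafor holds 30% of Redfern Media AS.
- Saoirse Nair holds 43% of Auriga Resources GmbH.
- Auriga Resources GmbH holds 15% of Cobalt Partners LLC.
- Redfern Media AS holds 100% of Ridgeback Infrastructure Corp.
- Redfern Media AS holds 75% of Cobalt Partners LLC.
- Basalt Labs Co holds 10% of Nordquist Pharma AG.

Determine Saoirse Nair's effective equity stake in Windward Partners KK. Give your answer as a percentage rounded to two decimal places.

7.80%

Saoirse reaches Windward along 2 paths.
Via Basalt → Nordquist: 15% × 10% × 100% = 1.5%.
Via Fennick → Nordquist: 7% × 90% × 100% = 6.3%.
Total: 1.5% + 6.3% = 7.8%.
Rounded: 7.80%.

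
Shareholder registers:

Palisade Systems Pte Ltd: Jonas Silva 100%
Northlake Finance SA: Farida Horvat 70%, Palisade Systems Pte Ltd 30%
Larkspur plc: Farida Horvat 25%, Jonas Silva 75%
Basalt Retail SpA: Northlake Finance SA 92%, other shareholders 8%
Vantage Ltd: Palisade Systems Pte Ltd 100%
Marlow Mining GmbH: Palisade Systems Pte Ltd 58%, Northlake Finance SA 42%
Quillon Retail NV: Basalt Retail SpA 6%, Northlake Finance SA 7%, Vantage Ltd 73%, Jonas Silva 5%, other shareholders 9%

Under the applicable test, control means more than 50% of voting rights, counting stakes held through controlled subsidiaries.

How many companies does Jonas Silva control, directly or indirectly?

Jonas holds 100% of Palisade, so Jonas controls Palisade.
Jonas holds 75% of Larkspur, so Jonas controls Larkspur.
Palisade holds 100% of Vantage, so Jonas controls Vantage.
Palisade holds 58% of Marlow, so Jonas controls Marlow.
Vantage and Jonas together hold 73% + 5% = 78% of Quillon, so Jonas controls Quillon.
No other company's threshold is met.
Jonas controls 5 companies.

5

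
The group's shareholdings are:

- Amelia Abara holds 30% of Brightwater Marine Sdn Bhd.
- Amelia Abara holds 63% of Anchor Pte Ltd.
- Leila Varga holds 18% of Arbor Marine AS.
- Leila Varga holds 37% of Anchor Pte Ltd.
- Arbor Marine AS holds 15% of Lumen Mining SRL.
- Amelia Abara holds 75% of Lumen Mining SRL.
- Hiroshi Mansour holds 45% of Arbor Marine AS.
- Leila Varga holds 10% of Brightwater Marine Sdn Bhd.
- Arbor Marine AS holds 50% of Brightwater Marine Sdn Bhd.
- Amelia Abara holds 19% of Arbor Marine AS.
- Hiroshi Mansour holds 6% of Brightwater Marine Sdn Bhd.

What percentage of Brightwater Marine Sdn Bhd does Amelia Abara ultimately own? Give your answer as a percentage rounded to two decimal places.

39.50%

Amelia reaches Brightwater along 2 paths.
Direct stake: 30% = 30%.
Via Arbor: 19% × 50% = 9.5%.
Total: 30% + 9.5% = 39.5%.
Rounded: 39.50%.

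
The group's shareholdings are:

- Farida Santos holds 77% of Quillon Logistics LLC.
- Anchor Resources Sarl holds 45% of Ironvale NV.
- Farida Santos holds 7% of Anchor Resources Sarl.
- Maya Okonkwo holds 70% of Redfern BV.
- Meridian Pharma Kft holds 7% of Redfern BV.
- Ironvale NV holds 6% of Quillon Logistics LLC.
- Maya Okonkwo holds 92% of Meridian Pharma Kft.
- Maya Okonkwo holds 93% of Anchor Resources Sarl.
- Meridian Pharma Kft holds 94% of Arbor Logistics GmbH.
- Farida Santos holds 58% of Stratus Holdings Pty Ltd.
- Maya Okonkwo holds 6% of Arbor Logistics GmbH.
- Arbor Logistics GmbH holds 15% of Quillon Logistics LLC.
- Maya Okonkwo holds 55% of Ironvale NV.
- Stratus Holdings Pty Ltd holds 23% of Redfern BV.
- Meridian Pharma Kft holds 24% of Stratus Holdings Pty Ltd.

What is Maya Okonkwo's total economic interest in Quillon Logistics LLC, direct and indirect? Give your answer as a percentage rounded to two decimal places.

19.68%

Maya reaches Quillon along 4 paths.
Via Meridian → Arbor: 92% × 94% × 15% = 12.972%.
Via Arbor: 6% × 15% = 0.9%.
Via Anchor → Ironvale: 93% × 45% × 6% = 2.511%.
Via Ironvale: 55% × 6% = 3.3%.
Total: 12.972% + 0.9% + 2.511% + 3.3% = 19.683%.
Rounded: 19.68%.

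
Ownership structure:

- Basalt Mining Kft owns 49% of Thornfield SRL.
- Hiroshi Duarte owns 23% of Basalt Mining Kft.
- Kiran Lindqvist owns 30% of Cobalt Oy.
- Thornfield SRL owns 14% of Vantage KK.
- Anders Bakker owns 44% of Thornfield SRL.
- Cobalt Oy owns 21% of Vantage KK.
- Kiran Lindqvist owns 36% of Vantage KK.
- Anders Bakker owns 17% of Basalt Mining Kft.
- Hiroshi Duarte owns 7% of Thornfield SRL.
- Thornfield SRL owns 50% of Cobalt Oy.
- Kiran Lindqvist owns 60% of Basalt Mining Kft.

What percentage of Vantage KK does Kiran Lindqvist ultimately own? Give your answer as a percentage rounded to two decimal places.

Kiran reaches Vantage along 4 paths.
Via Cobalt: 30% × 21% = 6.3%.
Via Basalt → Thornfield → Cobalt: 60% × 49% × 50% × 21% = 3.087%.
Via Basalt → Thornfield: 60% × 49% × 14% = 4.116%.
Direct stake: 36% = 36%.
Total: 6.3% + 3.087% + 4.116% + 36% = 49.503%.
Rounded: 49.50%.

49.50%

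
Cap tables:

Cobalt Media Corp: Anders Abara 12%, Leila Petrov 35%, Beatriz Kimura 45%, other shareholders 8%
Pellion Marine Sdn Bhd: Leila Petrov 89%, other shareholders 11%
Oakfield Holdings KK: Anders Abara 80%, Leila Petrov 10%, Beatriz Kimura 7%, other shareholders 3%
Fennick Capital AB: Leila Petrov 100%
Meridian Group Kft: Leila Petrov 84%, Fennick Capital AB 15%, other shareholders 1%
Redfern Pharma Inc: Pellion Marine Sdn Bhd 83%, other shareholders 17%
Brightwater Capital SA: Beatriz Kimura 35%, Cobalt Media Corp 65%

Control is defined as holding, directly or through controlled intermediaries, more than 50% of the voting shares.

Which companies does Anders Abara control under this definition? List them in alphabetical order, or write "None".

Oakfield Holdings KK

Anders holds 80% of Oakfield, so Anders controls Oakfield.
No other company's threshold is met.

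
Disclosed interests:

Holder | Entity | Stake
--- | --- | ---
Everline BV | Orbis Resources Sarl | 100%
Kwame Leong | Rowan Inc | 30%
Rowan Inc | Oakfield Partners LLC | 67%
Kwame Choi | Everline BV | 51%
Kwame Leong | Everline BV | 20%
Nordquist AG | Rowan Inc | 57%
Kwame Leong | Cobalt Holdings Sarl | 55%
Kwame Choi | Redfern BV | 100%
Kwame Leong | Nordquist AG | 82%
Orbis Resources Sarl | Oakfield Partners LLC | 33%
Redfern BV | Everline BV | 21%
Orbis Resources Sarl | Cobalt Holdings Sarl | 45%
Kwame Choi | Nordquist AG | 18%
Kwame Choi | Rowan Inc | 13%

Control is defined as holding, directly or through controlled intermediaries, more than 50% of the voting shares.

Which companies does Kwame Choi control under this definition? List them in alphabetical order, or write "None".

Everline BV, Orbis Resources Sarl, Redfern BV

Kwame Choi holds 100% of Redfern, so Kwame Choi controls Redfern.
Kwame Choi and Redfern together hold 51% + 21% = 72% of Everline, so Kwame Choi controls Everline.
Everline holds 100% of Orbis, so Kwame Choi controls Orbis.
No other company's threshold is met.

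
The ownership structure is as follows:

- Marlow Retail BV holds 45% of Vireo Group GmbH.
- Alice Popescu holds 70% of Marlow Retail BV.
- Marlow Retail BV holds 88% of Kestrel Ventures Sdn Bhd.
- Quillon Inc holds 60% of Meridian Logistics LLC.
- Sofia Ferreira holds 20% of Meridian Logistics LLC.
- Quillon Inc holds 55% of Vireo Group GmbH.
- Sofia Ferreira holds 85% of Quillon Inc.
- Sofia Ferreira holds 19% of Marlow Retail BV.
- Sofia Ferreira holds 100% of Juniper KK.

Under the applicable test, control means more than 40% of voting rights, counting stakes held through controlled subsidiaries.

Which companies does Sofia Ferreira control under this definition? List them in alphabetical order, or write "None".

Juniper KK, Meridian Logistics LLC, Quillon Inc, Vireo Group GmbH

Sofia holds 85% of Quillon, so Sofia controls Quillon.
Sofia holds 100% of Juniper, so Sofia controls Juniper.
Sofia and Quillon together hold 20% + 60% = 80% of Meridian, so Sofia controls Meridian.
Quillon holds 55% of Vireo, so Sofia controls Vireo.
No other company's threshold is met.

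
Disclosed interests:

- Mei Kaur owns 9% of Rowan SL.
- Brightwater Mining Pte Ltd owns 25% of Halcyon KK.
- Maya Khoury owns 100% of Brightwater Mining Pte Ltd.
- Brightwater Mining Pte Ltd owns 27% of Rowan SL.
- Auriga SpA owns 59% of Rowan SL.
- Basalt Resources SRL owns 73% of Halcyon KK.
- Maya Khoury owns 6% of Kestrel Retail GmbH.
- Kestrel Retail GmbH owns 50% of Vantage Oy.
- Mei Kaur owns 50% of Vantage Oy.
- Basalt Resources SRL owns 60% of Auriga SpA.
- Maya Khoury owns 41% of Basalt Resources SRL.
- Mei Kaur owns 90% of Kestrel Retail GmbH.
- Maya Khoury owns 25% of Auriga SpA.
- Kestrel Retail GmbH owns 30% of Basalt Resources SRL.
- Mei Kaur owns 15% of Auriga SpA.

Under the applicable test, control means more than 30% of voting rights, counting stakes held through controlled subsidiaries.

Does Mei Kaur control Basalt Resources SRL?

No

Mei holds 90% of Kestrel, so Mei controls Kestrel.
Kestrel and Mei together hold 50% + 50% = 100% of Vantage, so Mei controls Vantage.
In Basalt, Mei's side holds only 30%, not > 30%.
So Mei does not control Basalt.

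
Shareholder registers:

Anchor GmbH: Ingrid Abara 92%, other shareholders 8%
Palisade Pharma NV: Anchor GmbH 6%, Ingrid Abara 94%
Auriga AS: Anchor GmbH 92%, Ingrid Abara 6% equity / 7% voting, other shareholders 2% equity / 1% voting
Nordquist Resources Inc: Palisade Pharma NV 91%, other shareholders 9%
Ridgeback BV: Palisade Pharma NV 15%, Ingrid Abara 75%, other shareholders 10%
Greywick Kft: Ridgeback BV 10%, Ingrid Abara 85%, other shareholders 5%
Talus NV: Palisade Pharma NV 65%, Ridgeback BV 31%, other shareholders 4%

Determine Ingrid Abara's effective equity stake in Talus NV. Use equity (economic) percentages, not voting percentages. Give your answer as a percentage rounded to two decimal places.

Ingrid reaches Talus along 5 paths.
Via Anchor → Palisade: 92% × 6% × 65% = 3.588%.
Via Palisade: 94% × 65% = 61.1%.
Via Anchor → Palisade → Ridgeback: 92% × 6% × 15% × 31% = 0.25668%.
Via Palisade → Ridgeback: 94% × 15% × 31% = 4.371%.
Via Ridgeback: 75% × 31% = 23.25%.
Total: 3.588% + 61.1% + 0.25668% + 4.371% + 23.25% = 92.56568%.
Rounded: 92.57%.

92.57%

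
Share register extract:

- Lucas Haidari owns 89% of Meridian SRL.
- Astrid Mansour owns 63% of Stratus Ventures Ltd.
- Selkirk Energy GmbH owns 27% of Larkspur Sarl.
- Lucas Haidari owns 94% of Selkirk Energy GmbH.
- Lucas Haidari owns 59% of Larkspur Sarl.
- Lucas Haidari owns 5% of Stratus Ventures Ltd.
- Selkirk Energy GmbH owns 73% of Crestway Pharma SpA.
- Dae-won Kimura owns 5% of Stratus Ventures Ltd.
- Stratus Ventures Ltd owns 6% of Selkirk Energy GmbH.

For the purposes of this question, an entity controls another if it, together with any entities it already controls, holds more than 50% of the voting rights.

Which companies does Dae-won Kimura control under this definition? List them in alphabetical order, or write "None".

Dae-won's largest direct stake is 5% in Stratus, which does not meet the threshold.

None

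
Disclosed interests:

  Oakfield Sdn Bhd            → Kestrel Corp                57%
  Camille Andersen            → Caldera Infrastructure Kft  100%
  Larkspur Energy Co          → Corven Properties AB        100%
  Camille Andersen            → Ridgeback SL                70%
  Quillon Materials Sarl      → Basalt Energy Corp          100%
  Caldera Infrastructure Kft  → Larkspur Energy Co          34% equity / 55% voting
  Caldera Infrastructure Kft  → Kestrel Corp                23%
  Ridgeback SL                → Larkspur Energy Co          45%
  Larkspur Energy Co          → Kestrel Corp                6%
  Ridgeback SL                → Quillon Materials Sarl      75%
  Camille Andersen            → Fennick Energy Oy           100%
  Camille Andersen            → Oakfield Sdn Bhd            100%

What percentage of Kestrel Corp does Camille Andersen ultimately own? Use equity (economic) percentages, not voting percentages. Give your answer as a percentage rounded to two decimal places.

Camille reaches Kestrel along 4 paths.
Via Oakfield: 100% × 57% = 57%.
Via Caldera → Larkspur: 100% × 34% × 6% = 2.04%.
Via Ridgeback → Larkspur: 70% × 45% × 6% = 1.89%.
Via Caldera: 100% × 23% = 23%.
Total: 57% + 2.04% + 1.89% + 23% = 83.93%.

83.93%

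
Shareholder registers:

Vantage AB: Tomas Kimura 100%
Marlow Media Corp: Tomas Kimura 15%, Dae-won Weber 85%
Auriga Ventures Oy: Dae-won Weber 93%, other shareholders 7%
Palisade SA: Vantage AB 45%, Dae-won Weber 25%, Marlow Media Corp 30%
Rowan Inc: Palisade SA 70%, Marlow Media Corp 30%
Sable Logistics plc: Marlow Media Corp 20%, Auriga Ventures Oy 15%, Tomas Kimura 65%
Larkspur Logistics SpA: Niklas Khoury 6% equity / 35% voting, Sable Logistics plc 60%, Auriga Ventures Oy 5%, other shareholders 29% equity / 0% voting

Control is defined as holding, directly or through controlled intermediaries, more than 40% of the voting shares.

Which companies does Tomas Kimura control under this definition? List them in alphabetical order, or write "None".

Tomas holds 100% of Vantage, so Tomas controls Vantage.
Vantage holds 45% of Palisade, so Tomas controls Palisade.
Palisade holds 70% of Rowan, so Tomas controls Rowan.
Tomas holds 65% of Sable, so Tomas controls Sable.
Sable holds 60% of Larkspur, so Tomas controls Larkspur.
No other company's threshold is met.

Larkspur Logistics SpA, Palisade SA, Rowan Inc, Sable Logistics plc, Vantage AB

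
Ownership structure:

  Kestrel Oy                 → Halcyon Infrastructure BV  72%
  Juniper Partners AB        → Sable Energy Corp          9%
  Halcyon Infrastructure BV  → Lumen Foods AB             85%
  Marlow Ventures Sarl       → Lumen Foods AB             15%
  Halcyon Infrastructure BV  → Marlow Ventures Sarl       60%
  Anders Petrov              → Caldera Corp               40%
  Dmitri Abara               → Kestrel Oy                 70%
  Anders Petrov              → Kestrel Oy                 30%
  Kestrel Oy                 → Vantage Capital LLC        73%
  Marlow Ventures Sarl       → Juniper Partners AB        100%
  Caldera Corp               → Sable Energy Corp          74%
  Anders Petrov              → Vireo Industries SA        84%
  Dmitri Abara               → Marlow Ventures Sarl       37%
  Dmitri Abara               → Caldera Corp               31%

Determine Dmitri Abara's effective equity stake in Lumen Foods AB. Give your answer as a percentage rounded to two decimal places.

Dmitri reaches Lumen along 3 paths.
Via Kestrel → Halcyon → Marlow: 70% × 72% × 60% × 15% = 4.536%.
Via Marlow: 37% × 15% = 5.55%.
Via Kestrel → Halcyon: 70% × 72% × 85% = 42.84%.
Total: 4.536% + 5.55% + 42.84% = 52.926%.
Rounded: 52.93%.

52.93%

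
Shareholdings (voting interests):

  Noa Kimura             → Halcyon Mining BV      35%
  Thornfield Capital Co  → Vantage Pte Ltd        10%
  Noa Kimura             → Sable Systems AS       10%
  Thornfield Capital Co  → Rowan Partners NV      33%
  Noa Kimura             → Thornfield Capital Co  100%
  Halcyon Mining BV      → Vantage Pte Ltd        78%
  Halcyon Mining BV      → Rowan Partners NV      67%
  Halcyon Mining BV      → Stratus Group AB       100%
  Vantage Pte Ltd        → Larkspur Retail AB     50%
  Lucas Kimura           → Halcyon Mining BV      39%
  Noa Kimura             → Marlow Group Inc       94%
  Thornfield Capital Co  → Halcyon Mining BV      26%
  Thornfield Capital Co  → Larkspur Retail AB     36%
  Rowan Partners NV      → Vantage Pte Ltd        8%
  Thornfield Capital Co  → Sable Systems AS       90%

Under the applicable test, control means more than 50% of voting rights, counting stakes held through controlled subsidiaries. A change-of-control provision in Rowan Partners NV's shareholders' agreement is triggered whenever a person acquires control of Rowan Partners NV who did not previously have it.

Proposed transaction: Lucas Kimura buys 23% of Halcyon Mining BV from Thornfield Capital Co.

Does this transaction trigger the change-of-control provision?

The purchase adds only to Lucas's holdings (Thornfield's stake shrinks), so Lucas is the only person who could newly come to control Rowan.
Lucas's largest direct stake is 39% in Halcyon, which does not meet the threshold, so Lucas controls no company.
Neither Lucas nor any entity Lucas controls holds any voting interest in Rowan.
So before the transaction, Lucas does not control Rowan.
After the purchase, Lucas's direct stake in Halcyon rises to 39% + 23% = 62%, and Thornfield's stake falls to 3%.
Lucas holds 62% of Halcyon, so Lucas controls Halcyon.
Halcyon holds 67% of Rowan, so Lucas controls Rowan.
Lucas did not control Rowan before and does after, so the clause is triggered.

Yes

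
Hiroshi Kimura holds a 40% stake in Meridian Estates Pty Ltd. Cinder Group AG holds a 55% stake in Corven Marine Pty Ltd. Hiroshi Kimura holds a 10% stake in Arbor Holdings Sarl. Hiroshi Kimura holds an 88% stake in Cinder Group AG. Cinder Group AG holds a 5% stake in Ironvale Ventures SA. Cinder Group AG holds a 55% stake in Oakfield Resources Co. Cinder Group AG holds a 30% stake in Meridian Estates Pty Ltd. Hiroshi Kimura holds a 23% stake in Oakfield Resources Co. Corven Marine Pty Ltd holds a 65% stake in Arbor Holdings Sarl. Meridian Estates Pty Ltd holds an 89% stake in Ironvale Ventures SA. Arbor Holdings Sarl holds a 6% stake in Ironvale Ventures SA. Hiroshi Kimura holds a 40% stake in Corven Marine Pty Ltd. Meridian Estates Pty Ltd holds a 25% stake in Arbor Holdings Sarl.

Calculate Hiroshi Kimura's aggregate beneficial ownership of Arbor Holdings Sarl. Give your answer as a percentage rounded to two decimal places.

Hiroshi reaches Arbor along 5 paths.
Via Meridian: 40% × 25% = 10%.
Via Cinder → Meridian: 88% × 30% × 25% = 6.6%.
Direct stake: 10% = 10%.
Via Corven: 40% × 65% = 26%.
Via Cinder → Corven: 88% × 55% × 65% = 31.46%.
Total: 10% + 6.6% + 10% + 26% + 31.46% = 84.06%.

84.06%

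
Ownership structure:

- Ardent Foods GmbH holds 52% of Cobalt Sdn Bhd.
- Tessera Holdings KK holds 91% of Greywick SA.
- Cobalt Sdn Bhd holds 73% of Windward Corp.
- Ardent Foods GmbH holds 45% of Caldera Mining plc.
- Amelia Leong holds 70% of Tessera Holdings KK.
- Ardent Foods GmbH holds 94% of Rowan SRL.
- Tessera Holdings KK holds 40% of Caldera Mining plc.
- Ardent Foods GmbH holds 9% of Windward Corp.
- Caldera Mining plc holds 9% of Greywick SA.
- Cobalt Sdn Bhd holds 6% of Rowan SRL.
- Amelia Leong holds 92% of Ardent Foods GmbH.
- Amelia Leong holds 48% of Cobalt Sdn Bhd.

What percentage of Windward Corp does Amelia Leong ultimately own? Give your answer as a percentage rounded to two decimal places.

Amelia reaches Windward along 3 paths.
Via Ardent → Cobalt: 92% × 52% × 73% = 34.9232%.
Via Cobalt: 48% × 73% = 35.04%.
Via Ardent: 92% × 9% = 8.28%.
Total: 34.9232% + 35.04% + 8.28% = 78.2432%.
Rounded: 78.24%.

78.24%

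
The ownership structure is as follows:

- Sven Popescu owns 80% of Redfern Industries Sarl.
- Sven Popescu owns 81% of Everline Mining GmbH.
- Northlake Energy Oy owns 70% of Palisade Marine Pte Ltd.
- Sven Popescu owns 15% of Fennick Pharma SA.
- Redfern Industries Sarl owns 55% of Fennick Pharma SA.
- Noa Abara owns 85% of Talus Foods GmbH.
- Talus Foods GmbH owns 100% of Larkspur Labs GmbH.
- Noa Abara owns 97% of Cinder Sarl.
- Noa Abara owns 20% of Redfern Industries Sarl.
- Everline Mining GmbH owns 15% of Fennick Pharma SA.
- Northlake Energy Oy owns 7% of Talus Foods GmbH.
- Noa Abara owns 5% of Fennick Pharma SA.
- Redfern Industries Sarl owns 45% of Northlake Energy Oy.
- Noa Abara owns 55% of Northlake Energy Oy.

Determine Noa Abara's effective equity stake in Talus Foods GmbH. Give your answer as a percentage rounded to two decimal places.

89.48%

Noa reaches Talus along 3 paths.
Via Northlake: 55% × 7% = 3.85%.
Via Redfern → Northlake: 20% × 45% × 7% = 0.63%.
Direct stake: 85% = 85%.
Total: 3.85% + 0.63% + 85% = 89.48%.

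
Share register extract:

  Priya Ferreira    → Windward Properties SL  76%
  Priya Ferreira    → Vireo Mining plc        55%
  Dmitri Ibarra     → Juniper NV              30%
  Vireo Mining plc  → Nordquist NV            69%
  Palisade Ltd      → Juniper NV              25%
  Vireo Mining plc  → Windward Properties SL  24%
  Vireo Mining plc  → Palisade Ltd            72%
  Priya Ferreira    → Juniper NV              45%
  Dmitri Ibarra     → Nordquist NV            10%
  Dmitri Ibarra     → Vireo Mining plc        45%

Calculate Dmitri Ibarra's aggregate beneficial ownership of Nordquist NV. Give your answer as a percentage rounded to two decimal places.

41.05%

Dmitri reaches Nordquist along 2 paths.
Direct stake: 10% = 10%.
Via Vireo: 45% × 69% = 31.05%.
Total: 10% + 31.05% = 41.05%.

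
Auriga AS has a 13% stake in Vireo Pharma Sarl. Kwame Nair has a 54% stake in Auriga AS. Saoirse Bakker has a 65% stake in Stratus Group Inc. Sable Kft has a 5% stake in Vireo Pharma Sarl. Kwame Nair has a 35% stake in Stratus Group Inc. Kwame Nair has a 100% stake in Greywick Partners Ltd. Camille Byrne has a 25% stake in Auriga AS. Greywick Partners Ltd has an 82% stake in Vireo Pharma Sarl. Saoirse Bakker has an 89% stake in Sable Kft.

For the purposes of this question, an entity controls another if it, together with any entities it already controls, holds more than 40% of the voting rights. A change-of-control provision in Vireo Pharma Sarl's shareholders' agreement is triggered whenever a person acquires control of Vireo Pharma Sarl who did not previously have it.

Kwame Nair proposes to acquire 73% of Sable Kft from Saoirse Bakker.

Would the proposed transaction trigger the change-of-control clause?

The purchase adds only to Kwame's holdings (Saoirse's stake shrinks), so Kwame is the only person who could newly come to control Vireo.
Kwame holds 54% of Auriga, so Kwame controls Auriga.
Kwame holds 100% of Greywick, so Kwame controls Greywick.
Greywick and Auriga together hold 82% + 13% = 95% of Vireo, so Kwame controls Vireo.
So Kwame already controls Vireo before the transaction.
After the purchase, Kwame holds 73% of Sable directly, and Saoirse's stake falls to 16%.
Kwame controlled Vireo already, so this is not a new person acquiring control; every other person's position is unchanged or reduced.
No new person acquires control, so the clause is not triggered.

No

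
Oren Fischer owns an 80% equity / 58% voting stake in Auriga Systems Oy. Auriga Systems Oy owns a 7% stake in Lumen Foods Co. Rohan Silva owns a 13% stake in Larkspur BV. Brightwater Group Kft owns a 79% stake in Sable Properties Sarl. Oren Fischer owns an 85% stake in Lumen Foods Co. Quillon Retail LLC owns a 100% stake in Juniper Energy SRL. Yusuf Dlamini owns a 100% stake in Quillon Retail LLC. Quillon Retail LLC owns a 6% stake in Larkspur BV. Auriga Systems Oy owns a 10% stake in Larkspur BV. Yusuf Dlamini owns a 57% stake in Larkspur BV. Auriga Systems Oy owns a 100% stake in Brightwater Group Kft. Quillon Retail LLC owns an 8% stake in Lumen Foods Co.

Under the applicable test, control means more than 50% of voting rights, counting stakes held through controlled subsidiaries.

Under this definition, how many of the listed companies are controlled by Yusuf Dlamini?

3

Yusuf holds 100% of Quillon, so Yusuf controls Quillon.
Quillon and Yusuf together hold 6% + 57% = 63% of Larkspur, so Yusuf controls Larkspur.
Quillon holds 100% of Juniper, so Yusuf controls Juniper.
No other company's threshold is met.
Yusuf controls 3 companies.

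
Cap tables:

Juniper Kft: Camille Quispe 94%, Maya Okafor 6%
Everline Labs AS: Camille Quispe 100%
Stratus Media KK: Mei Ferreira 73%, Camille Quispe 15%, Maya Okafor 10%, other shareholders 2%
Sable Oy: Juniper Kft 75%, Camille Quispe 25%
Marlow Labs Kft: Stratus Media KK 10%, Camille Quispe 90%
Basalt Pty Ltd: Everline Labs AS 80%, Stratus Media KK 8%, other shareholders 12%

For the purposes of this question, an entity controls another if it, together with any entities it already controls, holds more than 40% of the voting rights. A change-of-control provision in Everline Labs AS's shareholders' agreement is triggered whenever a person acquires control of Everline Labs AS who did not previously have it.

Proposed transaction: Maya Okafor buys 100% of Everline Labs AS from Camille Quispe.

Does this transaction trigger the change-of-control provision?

The purchase adds only to Maya's holdings (Camille's stake shrinks), so Maya is the only person who could newly come to control Everline.
Maya's largest direct stake is 10% in Stratus, which does not meet the threshold, so Maya controls no company.
Neither Maya nor any entity Maya controls holds any voting interest in Everline.
So before the transaction, Maya does not control Everline.
After the purchase, Maya holds 100% of Everline directly, and Camille's stake falls to 0%.
Maya holds 100% of Everline, so Maya controls Everline.
Maya did not control Everline before and does after, so the clause is triggered.

Yes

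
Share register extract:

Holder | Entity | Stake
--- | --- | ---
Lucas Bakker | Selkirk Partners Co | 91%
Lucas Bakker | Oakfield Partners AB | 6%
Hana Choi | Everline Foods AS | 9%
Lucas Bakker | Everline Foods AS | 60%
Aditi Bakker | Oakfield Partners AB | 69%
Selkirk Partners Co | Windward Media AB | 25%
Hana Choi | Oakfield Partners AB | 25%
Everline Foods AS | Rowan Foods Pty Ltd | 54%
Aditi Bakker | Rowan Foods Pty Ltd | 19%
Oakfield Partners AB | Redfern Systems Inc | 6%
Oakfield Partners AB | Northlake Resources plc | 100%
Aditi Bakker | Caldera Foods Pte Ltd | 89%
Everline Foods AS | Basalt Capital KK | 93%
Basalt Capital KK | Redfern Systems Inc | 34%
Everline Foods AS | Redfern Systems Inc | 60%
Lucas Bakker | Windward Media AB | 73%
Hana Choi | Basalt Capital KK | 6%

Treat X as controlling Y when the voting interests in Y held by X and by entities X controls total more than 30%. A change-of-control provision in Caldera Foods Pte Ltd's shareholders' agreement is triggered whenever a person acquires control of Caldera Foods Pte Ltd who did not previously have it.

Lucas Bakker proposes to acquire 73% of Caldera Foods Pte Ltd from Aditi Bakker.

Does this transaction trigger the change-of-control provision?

The purchase adds only to Lucas's holdings (Aditi's stake shrinks), so Lucas is the only person who could newly come to control Caldera.
Lucas holds 91% of Selkirk, so Lucas controls Selkirk.
Lucas holds 60% of Everline, so Lucas controls Everline.
Everline holds 54% of Rowan, so Lucas controls Rowan.
Everline holds 93% of Basalt, so Lucas controls Basalt.
Selkirk and Lucas together hold 25% + 73% = 98% of Windward, so Lucas controls Windward.
Everline and Basalt together hold 60% + 34% = 94% of Redfern, so Lucas controls Redfern.
Neither Lucas nor any entity Lucas controls holds any voting interest in Caldera.
So before the transaction, Lucas does not control Caldera.
After the purchase, Lucas holds 73% of Caldera directly, and Aditi's stake falls to 16%.
Lucas holds 73% of Caldera, so Lucas controls Caldera.
Lucas did not control Caldera before and does after, so the clause is triggered.

Yes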